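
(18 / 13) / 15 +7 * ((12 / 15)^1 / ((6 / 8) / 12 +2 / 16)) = 5842 / 195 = 29.96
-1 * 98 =-98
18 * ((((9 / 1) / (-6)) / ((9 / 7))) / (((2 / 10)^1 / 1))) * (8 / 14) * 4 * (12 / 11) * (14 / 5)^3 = -1580544 / 275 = -5747.43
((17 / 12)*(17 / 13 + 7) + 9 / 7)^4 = 1991891886336 / 68574961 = 29046.93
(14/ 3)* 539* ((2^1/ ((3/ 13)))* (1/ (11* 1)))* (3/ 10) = 8918/ 15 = 594.53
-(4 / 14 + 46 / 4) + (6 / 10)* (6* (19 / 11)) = -5.57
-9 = -9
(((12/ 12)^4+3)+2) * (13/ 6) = 13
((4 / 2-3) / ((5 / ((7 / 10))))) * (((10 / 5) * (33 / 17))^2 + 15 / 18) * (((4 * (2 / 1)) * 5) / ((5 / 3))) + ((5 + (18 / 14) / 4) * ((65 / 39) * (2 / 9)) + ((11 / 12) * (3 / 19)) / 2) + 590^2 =72240897622723 / 207559800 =348048.60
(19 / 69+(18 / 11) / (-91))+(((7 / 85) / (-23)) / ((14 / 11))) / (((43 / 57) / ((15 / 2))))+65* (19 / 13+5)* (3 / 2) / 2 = 63663024445 / 201957756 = 315.23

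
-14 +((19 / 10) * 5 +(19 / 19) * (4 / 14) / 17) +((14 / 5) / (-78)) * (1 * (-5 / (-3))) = -126505 / 27846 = -4.54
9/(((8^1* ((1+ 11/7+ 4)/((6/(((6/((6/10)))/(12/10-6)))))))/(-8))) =2268/575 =3.94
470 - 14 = 456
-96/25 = -3.84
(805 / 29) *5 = 138.79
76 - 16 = 60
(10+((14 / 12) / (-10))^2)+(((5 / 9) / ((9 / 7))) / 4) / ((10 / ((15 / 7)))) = 108397 / 10800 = 10.04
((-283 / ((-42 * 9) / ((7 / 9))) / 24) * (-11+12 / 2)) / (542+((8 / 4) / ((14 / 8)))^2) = -0.00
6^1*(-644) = -3864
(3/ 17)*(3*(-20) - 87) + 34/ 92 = -19997/ 782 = -25.57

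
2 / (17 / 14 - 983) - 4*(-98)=5388012 / 13745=392.00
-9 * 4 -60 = -96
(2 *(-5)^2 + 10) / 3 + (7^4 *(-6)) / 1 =-14386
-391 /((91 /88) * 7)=-34408 /637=-54.02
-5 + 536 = 531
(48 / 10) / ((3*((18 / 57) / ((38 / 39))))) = 2888 / 585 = 4.94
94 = 94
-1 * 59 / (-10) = 59 / 10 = 5.90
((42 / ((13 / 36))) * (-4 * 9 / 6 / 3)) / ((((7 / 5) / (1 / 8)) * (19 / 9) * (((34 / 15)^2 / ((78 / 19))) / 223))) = -182887875 / 104329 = -1752.99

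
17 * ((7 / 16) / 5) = 119 / 80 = 1.49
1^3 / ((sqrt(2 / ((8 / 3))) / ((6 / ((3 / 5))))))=20* sqrt(3) / 3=11.55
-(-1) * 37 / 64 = 37 / 64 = 0.58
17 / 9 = 1.89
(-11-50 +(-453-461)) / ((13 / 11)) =-825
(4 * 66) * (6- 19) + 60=-3372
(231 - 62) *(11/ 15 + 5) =14534/ 15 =968.93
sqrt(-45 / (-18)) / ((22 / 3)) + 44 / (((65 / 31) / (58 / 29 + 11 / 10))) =3 * sqrt(10) / 44 + 21142 / 325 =65.27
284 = 284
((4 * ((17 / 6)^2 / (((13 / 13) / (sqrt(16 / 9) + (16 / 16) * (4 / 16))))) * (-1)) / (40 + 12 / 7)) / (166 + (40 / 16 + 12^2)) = -38437 / 9855000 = -0.00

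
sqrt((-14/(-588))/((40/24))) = sqrt(70)/70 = 0.12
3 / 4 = 0.75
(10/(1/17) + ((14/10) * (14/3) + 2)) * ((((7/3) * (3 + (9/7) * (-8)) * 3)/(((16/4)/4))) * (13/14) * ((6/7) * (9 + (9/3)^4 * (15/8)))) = -1165860.47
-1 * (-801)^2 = -641601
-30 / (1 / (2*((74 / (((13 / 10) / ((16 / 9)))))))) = -236800 / 39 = -6071.79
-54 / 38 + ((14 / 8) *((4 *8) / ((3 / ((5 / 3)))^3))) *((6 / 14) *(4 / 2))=31439 / 4617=6.81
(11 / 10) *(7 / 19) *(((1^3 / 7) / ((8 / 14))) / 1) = 77 / 760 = 0.10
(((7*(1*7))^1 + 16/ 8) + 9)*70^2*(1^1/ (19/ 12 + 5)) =3528000/ 79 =44658.23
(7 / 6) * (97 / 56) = 97 / 48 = 2.02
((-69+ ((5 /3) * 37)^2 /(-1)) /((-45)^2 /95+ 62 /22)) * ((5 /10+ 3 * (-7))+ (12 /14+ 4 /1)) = 37974673 /15132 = 2509.56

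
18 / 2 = 9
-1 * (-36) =36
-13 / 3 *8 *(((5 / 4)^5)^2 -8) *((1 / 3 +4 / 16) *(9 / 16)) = -125308547 / 8388608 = -14.94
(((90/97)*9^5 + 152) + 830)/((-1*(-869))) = 5409664/84293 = 64.18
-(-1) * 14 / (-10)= -1.40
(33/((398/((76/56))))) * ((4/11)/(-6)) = -19/2786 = -0.01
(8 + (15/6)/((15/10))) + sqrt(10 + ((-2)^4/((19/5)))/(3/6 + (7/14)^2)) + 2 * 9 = sqrt(50730)/57 + 83/3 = 31.62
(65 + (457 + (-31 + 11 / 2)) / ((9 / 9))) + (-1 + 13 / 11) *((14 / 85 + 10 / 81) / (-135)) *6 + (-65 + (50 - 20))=3145637353 / 6816150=461.50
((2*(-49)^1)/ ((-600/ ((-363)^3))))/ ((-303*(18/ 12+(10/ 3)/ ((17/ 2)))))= 13281392817/ 974650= 13626.83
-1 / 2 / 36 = -1 / 72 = -0.01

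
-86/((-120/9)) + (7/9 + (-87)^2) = 1363721/180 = 7576.23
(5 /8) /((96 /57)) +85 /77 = 29075 /19712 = 1.47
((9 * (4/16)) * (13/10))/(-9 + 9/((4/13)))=13/90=0.14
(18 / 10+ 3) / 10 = 12 / 25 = 0.48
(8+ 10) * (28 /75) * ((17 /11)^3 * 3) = 2476152 /33275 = 74.41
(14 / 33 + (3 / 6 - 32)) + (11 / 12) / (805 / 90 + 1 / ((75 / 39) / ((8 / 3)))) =-4753937 / 153417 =-30.99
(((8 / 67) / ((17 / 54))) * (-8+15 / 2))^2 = 46656 / 1297321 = 0.04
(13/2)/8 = 13/16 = 0.81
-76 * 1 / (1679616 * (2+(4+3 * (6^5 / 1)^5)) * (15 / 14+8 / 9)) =-7 / 25865648607325802876093376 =-0.00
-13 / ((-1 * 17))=13 / 17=0.76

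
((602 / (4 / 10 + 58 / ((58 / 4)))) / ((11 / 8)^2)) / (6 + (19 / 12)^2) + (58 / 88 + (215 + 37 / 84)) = 31389859 / 139755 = 224.61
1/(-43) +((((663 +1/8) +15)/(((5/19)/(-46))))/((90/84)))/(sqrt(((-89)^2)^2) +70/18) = -85773235/6133864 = -13.98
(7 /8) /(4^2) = 7 /128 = 0.05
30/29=1.03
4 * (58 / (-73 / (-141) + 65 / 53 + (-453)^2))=1733736 / 1533539891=0.00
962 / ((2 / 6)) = 2886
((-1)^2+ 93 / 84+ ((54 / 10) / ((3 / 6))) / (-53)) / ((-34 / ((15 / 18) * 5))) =-70615 / 302736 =-0.23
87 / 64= 1.36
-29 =-29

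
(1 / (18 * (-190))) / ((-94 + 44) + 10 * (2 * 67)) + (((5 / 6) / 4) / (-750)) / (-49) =2353 / 432356400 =0.00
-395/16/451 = -395/7216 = -0.05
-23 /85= -0.27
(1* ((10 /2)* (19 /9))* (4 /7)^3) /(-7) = -6080 /21609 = -0.28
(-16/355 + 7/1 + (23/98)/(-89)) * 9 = 193738077/3096310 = 62.57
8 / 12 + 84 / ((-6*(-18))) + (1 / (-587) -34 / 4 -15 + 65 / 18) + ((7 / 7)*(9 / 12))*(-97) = -1927157 / 21132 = -91.20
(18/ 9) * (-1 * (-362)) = 724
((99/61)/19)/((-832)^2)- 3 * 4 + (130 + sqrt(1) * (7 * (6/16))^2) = 100198201891/802287616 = 124.89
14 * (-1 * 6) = -84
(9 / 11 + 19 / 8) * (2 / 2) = 281 / 88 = 3.19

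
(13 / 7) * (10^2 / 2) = 650 / 7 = 92.86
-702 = -702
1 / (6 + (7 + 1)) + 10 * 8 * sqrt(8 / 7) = 1 / 14 + 160 * sqrt(14) / 7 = 85.60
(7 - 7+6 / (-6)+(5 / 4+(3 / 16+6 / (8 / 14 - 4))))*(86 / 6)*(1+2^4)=-5117 / 16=-319.81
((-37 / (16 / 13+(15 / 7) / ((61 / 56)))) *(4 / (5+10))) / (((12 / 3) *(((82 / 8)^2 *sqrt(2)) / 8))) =-234728 *sqrt(2) / 7993155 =-0.04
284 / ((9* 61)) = 284 / 549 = 0.52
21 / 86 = 0.24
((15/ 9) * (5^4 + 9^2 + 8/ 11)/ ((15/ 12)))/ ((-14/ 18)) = -1211.53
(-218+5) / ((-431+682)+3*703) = -213 / 2360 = -0.09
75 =75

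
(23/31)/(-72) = -23/2232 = -0.01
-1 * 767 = -767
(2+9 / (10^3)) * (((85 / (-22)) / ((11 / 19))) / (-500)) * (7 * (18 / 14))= 5840163 / 24200000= 0.24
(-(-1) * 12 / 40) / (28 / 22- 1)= 1.10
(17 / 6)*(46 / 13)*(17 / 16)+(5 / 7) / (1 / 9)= 74609 / 4368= 17.08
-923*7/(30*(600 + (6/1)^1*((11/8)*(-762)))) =6461/170595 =0.04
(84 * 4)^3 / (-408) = -1580544 / 17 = -92973.18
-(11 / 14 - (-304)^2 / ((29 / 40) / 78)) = 4036730561 / 406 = 9942686.11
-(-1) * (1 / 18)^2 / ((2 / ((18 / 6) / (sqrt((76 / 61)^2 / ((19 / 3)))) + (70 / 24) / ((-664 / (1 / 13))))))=-35 / 67122432 + 61 * sqrt(57) / 49248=0.01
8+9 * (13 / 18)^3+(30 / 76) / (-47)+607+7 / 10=1791202429 / 2893320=619.08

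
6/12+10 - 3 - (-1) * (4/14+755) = 10679/14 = 762.79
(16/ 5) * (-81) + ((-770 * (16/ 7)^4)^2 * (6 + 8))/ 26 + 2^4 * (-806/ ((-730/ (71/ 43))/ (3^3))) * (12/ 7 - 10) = 237847883.34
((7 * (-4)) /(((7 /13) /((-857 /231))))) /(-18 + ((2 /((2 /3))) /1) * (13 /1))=44564 /4851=9.19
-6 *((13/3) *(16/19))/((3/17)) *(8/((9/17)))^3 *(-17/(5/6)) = 604836364288/69255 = 8733468.55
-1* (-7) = 7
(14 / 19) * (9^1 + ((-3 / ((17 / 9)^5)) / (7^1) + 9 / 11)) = 2142926550 / 296750113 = 7.22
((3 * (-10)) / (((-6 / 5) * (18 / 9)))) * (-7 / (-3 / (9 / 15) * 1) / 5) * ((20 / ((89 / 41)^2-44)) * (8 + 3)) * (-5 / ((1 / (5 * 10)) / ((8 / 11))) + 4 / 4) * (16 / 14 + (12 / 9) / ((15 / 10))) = 475521280 / 66043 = 7200.18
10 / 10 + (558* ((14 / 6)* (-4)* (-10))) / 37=52117 / 37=1408.57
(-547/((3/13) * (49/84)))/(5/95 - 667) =135109/22176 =6.09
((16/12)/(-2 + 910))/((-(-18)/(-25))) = -25/12258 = -0.00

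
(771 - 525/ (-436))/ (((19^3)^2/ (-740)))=-62285985/ 5128001029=-0.01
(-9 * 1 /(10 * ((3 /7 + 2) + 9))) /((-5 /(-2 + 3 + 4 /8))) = 189 /8000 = 0.02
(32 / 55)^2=1024 / 3025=0.34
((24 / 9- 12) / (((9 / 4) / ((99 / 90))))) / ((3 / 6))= -1232 / 135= -9.13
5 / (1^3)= 5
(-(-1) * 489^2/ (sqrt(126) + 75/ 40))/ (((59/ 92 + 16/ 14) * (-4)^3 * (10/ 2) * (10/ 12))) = 12832827/ 1667965- 102662616 * sqrt(14)/ 8339825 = -38.37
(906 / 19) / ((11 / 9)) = 8154 / 209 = 39.01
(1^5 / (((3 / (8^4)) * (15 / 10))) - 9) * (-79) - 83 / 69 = -14737936 / 207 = -71197.76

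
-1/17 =-0.06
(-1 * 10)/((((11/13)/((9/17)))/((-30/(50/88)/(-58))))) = -2808/493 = -5.70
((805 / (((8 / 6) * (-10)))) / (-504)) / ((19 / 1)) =23 / 3648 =0.01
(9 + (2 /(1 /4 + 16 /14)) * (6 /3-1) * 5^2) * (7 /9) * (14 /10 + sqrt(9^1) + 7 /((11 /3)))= 4253179 /19305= 220.31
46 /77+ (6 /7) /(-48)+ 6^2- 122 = -7517 /88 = -85.42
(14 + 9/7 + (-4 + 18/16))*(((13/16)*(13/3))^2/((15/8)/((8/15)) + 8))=13.36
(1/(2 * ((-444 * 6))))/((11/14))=-7/29304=-0.00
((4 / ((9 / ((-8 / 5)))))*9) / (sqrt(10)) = -16*sqrt(10) / 25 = -2.02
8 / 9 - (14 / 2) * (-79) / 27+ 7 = 766 / 27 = 28.37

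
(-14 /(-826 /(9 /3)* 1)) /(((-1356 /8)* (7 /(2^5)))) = -64 /46669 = -0.00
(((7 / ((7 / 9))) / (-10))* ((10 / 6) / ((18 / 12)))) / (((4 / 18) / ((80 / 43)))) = -360 / 43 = -8.37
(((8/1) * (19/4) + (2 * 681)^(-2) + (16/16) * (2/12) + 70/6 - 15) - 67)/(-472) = 59670581/875580768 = 0.07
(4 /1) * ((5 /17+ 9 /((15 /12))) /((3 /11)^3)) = 3391388 /2295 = 1477.73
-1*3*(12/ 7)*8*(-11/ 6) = 528/ 7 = 75.43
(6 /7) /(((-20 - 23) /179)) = -1074 /301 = -3.57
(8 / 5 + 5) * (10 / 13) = 66 / 13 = 5.08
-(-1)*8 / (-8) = -1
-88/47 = -1.87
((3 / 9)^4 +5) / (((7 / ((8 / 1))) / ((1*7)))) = 3248 / 81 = 40.10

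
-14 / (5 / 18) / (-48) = 1.05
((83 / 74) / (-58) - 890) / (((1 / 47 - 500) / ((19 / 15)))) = 162439379 / 72041220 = 2.25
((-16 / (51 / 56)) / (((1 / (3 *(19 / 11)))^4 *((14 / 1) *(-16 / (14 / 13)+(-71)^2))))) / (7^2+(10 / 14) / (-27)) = -37241571528 / 10131783225707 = -0.00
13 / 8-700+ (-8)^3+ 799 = -3291 / 8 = -411.38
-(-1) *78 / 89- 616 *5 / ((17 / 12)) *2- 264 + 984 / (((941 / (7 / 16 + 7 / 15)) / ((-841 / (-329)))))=-4608.94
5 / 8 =0.62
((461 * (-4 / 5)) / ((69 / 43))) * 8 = -634336 / 345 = -1838.66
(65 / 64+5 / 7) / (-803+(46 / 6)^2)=-6975 / 3000704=-0.00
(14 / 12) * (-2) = -7 / 3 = -2.33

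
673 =673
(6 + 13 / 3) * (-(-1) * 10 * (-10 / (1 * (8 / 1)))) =-775 / 6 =-129.17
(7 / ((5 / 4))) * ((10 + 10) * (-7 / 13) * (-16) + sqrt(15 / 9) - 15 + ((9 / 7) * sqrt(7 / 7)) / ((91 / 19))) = 28 * sqrt(15) / 15 + 401504 / 455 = 889.66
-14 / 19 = -0.74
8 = 8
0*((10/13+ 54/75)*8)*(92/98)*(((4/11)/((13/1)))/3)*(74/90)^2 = 0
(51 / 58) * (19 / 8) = 969 / 464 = 2.09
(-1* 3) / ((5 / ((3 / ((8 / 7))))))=-63 / 40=-1.58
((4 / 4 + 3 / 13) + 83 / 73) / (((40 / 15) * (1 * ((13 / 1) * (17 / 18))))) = 60669 / 838916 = 0.07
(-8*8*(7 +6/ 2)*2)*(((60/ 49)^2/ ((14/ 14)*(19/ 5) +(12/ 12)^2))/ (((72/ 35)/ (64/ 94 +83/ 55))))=-75480000/ 177331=-425.64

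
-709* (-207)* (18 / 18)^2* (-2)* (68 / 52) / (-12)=831657 / 26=31986.81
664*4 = 2656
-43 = -43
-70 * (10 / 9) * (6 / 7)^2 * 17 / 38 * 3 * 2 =-20400 / 133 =-153.38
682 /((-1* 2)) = -341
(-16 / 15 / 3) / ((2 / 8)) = -1.42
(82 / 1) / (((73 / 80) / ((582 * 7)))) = 26725440 / 73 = 366101.92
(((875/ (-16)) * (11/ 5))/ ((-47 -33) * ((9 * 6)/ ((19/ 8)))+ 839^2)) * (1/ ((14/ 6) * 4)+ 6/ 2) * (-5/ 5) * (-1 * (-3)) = 1363725/ 853756096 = 0.00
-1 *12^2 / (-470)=72 / 235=0.31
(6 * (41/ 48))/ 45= 41/ 360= 0.11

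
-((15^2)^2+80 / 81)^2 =-16815781497025 / 6561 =-2562990625.98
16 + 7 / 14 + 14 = 61 / 2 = 30.50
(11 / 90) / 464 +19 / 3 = 264491 / 41760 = 6.33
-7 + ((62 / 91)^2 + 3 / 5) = -245772 / 41405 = -5.94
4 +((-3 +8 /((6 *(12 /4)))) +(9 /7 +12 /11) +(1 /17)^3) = 3.82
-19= -19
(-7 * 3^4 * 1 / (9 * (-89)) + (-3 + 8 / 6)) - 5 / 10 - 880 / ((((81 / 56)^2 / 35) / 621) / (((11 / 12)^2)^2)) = -22615462945219 / 3503574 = -6454969.40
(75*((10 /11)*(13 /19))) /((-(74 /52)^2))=-6591000 /286121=-23.04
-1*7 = -7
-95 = -95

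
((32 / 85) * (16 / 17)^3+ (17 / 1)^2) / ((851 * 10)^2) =120818917 / 30242995860500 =0.00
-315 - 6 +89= -232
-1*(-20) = 20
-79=-79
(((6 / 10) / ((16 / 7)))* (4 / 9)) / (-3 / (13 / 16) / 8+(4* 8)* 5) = 91 / 124440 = 0.00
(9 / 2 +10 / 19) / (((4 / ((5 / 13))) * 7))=955 / 13832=0.07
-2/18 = -1/9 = -0.11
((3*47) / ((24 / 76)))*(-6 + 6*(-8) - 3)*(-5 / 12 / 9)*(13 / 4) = 1102855 / 288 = 3829.36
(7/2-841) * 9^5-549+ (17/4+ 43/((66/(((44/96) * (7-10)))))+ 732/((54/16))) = -7121356741/144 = -49453866.26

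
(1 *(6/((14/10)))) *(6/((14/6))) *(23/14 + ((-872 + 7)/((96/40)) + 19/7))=-1345905/343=-3923.92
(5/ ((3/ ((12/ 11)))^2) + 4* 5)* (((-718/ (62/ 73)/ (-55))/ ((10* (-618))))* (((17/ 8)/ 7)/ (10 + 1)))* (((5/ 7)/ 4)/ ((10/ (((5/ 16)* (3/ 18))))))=-55689875/ 42221941622784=-0.00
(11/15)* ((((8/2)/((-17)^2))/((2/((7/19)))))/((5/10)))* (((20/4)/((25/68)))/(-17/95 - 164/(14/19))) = -8624/37772895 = -0.00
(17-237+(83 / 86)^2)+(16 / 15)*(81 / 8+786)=23302261 / 36980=630.13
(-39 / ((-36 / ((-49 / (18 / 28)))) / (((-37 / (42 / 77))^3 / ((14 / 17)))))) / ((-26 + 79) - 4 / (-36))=730081899547 / 1238976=589262.34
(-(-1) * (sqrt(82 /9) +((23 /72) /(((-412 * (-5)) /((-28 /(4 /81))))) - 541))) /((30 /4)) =-8917129 /123600 +2 * sqrt(82) /45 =-71.74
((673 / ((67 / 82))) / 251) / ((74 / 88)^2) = 106840096 / 23022473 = 4.64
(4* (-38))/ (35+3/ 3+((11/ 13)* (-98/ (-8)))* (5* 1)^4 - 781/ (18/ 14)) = -71136/ 2764439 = -0.03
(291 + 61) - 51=301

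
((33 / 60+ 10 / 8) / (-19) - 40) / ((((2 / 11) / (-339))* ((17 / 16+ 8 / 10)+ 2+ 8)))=8740776 / 1387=6301.93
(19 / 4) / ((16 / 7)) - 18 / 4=-155 / 64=-2.42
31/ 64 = 0.48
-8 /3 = -2.67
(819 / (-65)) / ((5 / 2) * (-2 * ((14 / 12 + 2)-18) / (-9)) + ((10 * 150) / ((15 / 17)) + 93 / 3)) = -3402 / 465145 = -0.01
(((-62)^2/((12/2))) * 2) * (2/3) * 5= 38440/9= 4271.11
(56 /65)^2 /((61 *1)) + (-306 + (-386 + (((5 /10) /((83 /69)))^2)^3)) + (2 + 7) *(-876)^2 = 37240223790161401647153701 /5392685294497633600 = 6905692.02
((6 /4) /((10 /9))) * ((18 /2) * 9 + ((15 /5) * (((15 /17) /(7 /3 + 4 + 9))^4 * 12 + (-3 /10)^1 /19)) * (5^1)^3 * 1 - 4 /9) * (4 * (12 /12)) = 716376057572055 /1776317612236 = 403.29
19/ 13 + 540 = 541.46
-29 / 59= -0.49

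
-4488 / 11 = -408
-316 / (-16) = 79 / 4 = 19.75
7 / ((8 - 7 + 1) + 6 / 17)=119 / 40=2.98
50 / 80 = 5 / 8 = 0.62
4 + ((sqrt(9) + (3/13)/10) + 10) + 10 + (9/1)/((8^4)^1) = 7195209/266240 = 27.03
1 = 1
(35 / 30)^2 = 49 / 36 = 1.36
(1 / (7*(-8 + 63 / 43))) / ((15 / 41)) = -1763 / 29505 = -0.06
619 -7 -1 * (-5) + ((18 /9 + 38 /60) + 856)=44269 /30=1475.63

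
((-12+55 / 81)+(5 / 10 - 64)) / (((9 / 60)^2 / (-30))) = 24242000 / 243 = 99761.32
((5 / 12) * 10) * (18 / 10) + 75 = 82.50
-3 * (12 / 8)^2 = -27 / 4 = -6.75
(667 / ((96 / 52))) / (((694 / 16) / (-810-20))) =-7196930 / 1041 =-6913.48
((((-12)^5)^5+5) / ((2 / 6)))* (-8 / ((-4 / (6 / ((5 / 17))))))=-583824845861702359315994637324 / 5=-116764969172340471863198900000.00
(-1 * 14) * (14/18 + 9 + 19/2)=-2429/9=-269.89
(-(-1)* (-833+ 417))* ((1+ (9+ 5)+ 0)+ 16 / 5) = -37856 / 5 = -7571.20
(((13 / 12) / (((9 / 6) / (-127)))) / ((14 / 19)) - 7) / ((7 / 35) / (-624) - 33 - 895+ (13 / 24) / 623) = 766697620 / 5411424639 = 0.14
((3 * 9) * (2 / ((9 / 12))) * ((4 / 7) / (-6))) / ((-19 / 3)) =144 / 133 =1.08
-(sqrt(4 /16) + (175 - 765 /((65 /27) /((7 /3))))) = 14715 /26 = 565.96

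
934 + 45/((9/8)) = 974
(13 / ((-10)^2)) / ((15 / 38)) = 247 / 750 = 0.33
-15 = -15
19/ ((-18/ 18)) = -19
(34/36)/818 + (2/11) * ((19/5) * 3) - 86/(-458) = 419421119/185448780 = 2.26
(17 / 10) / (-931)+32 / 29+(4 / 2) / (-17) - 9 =-36792191 / 4589830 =-8.02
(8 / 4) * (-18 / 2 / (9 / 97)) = -194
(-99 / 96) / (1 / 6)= -99 / 16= -6.19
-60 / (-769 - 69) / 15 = 2 / 419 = 0.00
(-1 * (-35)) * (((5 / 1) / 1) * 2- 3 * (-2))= 560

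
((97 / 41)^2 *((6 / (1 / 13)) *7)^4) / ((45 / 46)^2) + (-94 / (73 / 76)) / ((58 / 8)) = 46245080720809894048 / 88966925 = 519800821718.97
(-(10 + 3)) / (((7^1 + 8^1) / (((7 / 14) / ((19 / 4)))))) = -26 / 285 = -0.09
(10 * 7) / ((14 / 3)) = 15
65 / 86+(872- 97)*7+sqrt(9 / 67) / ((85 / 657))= 1971*sqrt(67) / 5695+466615 / 86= 5428.59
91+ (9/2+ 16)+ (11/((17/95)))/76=7637/68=112.31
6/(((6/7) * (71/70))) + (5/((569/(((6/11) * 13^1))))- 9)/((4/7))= -15535037/1777556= -8.74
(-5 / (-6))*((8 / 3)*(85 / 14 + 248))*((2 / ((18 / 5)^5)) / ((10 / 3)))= 11115625 / 19840464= 0.56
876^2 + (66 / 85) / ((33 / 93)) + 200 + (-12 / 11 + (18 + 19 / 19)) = 717702351 / 935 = 767596.10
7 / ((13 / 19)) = 133 / 13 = 10.23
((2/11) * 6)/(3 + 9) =1/11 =0.09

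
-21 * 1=-21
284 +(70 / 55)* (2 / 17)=53136 / 187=284.15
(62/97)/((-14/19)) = -589/679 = -0.87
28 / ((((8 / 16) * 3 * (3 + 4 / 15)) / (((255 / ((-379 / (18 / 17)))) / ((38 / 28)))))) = -21600 / 7201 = -3.00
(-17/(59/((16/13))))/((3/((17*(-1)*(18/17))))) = 1632/767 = 2.13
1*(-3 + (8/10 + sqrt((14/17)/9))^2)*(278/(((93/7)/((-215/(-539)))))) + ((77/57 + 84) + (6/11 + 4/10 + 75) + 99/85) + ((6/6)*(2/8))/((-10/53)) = 95632*sqrt(238)/365211 + 10764431947/75698280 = 146.24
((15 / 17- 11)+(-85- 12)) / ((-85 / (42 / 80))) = 38241 / 57800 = 0.66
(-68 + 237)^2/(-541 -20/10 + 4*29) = -28561/427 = -66.89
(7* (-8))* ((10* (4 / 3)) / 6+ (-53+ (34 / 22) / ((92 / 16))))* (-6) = -12881008 / 759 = -16971.03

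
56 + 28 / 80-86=-593 / 20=-29.65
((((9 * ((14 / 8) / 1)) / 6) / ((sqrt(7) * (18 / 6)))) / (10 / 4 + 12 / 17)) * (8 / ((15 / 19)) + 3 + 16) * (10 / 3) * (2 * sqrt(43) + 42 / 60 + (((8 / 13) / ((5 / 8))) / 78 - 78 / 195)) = 2354993 * sqrt(7) / 1989468 + 7429 * sqrt(301) / 981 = 134.52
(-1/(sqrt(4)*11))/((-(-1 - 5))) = -1/132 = -0.01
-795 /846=-265 /282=-0.94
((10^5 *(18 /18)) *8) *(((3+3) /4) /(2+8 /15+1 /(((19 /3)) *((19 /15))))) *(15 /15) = 6498000000 /14393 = 451469.46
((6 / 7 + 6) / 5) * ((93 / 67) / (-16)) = -279 / 2345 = -0.12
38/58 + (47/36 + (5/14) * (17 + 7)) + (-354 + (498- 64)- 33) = 420445/7308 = 57.53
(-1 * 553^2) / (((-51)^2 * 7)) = -43687 / 2601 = -16.80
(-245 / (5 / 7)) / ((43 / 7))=-2401 / 43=-55.84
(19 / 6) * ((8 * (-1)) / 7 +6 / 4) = 95 / 84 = 1.13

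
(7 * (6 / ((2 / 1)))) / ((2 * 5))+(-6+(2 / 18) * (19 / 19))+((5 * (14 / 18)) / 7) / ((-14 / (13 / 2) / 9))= -7699 / 1260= -6.11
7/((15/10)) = 14/3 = 4.67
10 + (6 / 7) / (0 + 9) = 212 / 21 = 10.10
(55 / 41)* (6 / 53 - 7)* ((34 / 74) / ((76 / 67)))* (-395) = 9031842875 / 6110476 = 1478.09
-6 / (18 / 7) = -7 / 3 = -2.33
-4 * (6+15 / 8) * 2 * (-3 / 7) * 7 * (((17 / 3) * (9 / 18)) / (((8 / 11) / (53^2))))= 33092829 / 16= 2068301.81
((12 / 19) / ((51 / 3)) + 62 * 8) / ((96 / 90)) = 600825 / 1292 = 465.03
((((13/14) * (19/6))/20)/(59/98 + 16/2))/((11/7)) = 12103/1112760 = 0.01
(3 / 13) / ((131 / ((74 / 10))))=111 / 8515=0.01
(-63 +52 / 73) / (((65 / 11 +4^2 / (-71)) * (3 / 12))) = -14204828 / 324047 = -43.84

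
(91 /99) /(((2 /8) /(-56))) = -205.90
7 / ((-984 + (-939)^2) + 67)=7 / 880804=0.00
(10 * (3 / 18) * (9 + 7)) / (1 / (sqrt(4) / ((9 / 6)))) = 320 / 9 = 35.56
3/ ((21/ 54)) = 54/ 7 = 7.71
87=87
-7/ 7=-1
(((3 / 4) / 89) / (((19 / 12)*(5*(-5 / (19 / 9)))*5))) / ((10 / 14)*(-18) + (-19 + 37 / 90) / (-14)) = 252 / 32322575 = 0.00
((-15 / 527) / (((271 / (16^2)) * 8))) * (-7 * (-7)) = -23520 / 142817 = -0.16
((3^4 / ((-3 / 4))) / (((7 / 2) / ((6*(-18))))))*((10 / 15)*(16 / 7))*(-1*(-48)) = 243753.80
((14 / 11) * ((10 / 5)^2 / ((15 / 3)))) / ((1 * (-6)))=-28 / 165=-0.17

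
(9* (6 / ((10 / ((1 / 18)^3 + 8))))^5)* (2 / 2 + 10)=2432073739073509307975627 / 9640261511884800000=252282.96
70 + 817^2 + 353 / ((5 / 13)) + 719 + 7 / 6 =20075909 / 30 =669196.97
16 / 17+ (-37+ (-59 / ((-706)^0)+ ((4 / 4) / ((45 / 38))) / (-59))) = -4291126 / 45135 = -95.07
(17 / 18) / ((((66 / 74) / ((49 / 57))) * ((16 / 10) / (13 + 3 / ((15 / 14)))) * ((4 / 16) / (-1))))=-2434859 / 67716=-35.96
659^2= 434281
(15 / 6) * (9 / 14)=45 / 28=1.61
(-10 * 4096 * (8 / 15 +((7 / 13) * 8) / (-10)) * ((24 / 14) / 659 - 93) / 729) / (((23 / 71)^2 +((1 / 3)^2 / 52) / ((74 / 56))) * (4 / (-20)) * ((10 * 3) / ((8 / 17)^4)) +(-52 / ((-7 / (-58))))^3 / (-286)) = 60297609064321384448 / 31464084533312886359787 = 0.00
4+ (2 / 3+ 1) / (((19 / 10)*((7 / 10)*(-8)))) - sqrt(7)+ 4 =6259 / 798 - sqrt(7) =5.20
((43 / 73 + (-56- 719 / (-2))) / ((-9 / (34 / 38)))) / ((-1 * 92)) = 83861 / 255208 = 0.33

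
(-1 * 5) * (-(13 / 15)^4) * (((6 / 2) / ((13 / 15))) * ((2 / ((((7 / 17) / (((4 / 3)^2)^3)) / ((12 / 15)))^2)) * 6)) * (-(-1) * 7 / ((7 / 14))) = 1363508235075584 / 6975163125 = 195480.48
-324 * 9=-2916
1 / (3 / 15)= 5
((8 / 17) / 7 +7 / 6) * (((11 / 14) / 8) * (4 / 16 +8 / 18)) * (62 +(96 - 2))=3149575 / 239904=13.13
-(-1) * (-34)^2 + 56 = 1212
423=423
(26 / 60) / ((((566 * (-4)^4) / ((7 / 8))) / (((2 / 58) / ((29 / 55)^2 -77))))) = -55055 / 46810236223488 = -0.00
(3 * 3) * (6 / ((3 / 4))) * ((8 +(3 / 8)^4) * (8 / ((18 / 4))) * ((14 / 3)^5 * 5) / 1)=2760465715 / 243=11359941.21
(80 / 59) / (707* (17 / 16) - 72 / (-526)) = 0.00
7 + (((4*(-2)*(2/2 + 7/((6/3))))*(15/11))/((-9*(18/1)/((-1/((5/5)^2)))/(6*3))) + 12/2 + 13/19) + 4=2556/209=12.23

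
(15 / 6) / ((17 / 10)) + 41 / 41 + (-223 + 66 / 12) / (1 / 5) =-36891 / 34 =-1085.03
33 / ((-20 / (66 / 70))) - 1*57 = -58.56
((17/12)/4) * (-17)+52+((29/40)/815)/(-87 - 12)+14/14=303241067/6454800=46.98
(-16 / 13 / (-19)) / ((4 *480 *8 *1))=1 / 237120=0.00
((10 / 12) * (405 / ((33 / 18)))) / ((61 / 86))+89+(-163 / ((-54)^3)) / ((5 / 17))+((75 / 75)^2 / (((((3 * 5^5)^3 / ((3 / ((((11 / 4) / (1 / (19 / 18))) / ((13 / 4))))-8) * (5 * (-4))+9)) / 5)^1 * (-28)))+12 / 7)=30041446982606749888547 / 85770018017578125000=350.26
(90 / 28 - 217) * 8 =-11972 / 7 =-1710.29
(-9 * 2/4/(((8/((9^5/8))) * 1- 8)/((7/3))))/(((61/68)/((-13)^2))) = 209564901/847412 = 247.30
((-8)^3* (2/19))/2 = -512/19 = -26.95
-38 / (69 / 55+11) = -1045 / 337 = -3.10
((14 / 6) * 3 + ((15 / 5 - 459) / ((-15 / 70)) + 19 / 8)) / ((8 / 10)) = 85495 / 32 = 2671.72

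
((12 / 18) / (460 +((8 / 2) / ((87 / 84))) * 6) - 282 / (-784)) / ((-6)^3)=-1487453 / 889818048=-0.00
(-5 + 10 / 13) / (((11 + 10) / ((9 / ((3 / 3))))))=-165 / 91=-1.81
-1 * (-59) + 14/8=243/4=60.75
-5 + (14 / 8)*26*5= 445 / 2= 222.50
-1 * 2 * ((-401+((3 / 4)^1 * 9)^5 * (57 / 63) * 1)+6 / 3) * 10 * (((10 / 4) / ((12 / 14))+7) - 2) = -13935926675 / 7168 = -1944186.20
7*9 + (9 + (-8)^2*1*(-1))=8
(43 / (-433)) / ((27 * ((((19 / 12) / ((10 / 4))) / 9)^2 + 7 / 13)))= -1509300 / 222991969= -0.01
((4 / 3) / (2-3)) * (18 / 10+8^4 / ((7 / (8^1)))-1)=-655472 / 105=-6242.59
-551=-551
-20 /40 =-1 /2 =-0.50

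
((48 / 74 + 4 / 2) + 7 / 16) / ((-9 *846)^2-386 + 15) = 1827 / 34319794000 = 0.00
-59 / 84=-0.70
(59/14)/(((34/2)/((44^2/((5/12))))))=685344/595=1151.84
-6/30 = -1/5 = -0.20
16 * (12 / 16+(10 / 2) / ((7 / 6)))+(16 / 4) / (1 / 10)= 844 / 7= 120.57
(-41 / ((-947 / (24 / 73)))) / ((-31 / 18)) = -17712 / 2143061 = -0.01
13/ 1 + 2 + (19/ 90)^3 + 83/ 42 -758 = -3781396487/ 5103000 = -741.01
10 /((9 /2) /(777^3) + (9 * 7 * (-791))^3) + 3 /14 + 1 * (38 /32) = 2025355640943273194490029 /1444839692902290918053744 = 1.40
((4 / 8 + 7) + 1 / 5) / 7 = 11 / 10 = 1.10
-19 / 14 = -1.36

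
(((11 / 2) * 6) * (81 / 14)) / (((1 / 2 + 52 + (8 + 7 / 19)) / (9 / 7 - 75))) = -2911788 / 12593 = -231.22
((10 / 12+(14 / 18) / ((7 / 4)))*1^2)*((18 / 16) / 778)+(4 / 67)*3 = 150917 / 834016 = 0.18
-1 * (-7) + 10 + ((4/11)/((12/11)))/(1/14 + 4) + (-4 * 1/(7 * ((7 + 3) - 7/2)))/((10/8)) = 1323583/77805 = 17.01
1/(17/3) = 3/17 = 0.18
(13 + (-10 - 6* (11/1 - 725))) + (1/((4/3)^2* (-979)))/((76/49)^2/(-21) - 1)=4287.00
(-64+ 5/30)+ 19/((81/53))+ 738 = 111229/162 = 686.60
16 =16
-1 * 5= -5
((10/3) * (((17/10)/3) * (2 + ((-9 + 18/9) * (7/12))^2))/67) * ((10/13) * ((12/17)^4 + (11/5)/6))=4143240779/16637619024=0.25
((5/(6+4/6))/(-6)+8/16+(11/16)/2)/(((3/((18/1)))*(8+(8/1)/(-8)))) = 69/112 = 0.62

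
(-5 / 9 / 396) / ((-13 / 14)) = 35 / 23166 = 0.00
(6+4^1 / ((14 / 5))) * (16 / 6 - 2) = 104 / 21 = 4.95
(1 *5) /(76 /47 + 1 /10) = 2350 /807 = 2.91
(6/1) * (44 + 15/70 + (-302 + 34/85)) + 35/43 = -2322968/1505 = -1543.50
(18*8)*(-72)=-10368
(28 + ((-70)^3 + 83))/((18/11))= -3771779/18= -209543.28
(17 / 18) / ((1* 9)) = 17 / 162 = 0.10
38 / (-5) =-38 / 5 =-7.60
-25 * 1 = -25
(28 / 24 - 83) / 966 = -491 / 5796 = -0.08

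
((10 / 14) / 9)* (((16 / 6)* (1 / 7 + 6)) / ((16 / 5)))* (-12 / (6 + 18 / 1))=-1075 / 5292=-0.20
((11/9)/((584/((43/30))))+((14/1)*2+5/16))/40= 1116197/1576800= 0.71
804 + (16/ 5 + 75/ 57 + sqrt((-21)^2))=78804/ 95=829.52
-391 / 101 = -3.87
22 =22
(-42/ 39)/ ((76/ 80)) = -280/ 247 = -1.13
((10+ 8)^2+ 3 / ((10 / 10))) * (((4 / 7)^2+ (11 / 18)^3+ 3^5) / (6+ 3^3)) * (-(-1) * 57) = 144141921005 / 1047816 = 137564.15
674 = 674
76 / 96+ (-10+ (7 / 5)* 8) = 239 / 120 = 1.99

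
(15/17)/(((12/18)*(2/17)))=45/4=11.25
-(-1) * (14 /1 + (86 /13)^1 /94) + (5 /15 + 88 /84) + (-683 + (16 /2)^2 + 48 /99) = -85117031 /141141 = -603.06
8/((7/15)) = 120/7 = 17.14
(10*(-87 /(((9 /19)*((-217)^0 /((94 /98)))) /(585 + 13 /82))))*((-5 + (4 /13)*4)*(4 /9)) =1911716540 /1107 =1726934.54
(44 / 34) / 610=11 / 5185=0.00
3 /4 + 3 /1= 15 /4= 3.75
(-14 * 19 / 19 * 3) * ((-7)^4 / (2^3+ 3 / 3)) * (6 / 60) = -16807 / 15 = -1120.47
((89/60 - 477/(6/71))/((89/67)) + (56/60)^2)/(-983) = 340204129/78738300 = 4.32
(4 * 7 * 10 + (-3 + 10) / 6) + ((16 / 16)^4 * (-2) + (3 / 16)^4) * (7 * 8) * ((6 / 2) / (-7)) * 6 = 6991733 / 12288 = 568.99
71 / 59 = 1.20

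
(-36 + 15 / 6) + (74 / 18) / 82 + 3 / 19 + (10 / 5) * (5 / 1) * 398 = 27670370 / 7011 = 3946.71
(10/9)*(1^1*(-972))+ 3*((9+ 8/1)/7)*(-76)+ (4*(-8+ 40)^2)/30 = -1497.18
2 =2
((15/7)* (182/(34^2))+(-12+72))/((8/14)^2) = 1708875/9248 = 184.78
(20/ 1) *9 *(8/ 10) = 144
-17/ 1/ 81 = -17/ 81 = -0.21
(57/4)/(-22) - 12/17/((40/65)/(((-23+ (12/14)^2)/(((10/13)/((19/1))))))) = 230973861/366520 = 630.18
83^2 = 6889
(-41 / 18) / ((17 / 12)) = -82 / 51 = -1.61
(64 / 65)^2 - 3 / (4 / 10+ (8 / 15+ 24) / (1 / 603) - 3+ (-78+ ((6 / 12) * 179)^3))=23973962728 / 24729106675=0.97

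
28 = 28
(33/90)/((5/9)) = 33/50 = 0.66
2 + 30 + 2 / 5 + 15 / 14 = 2343 / 70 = 33.47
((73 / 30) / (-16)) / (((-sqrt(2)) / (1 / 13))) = 73 * sqrt(2) / 12480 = 0.01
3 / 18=1 / 6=0.17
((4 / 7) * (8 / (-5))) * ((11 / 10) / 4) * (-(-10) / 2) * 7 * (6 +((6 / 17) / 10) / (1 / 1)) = -22572 / 425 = -53.11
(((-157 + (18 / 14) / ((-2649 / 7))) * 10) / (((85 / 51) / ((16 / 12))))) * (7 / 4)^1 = -1940876 / 883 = -2198.05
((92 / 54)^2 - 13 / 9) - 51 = -36116 / 729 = -49.54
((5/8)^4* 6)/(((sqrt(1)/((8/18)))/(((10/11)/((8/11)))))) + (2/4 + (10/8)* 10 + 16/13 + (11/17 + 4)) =26323393/1357824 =19.39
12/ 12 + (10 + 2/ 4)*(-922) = -9680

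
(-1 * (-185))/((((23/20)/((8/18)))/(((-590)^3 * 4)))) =-12158436800000/207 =-58736409661.84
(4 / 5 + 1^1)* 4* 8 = 288 / 5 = 57.60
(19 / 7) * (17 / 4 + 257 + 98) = 27303 / 28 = 975.11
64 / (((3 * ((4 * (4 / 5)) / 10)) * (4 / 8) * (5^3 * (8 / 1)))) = 2 / 15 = 0.13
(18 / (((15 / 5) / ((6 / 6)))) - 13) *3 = -21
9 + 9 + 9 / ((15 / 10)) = 24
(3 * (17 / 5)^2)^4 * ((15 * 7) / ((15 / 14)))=141756320.17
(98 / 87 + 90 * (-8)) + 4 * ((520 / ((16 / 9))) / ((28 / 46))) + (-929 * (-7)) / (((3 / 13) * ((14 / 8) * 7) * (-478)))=174436583 / 145551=1198.46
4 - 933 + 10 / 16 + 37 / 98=-363775 / 392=-928.00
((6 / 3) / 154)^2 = 0.00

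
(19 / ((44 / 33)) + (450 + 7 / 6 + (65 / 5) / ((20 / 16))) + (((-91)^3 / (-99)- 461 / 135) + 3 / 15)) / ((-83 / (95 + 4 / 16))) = -1219746481 / 131472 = -9277.61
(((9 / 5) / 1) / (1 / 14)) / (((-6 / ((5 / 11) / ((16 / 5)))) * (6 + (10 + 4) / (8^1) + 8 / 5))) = -525 / 8228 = -0.06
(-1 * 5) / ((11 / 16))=-80 / 11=-7.27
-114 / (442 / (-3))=171 / 221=0.77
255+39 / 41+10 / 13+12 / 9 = 412628 / 1599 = 258.05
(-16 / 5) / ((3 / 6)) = -32 / 5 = -6.40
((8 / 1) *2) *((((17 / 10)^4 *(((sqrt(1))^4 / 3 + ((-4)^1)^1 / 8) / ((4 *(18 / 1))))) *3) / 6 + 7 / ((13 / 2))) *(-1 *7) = -839119589 / 7020000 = -119.53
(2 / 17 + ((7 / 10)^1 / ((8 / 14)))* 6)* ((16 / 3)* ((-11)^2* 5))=1228876 / 51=24095.61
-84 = -84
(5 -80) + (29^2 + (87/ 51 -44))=12303/ 17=723.71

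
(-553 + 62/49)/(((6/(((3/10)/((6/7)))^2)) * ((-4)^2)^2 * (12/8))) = -5407/184320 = -0.03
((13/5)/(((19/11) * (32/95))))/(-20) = -0.22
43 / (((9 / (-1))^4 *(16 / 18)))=43 / 5832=0.01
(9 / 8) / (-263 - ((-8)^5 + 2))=9 / 260024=0.00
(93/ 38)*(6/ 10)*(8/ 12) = 93/ 95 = 0.98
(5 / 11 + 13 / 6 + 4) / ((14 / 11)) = 437 / 84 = 5.20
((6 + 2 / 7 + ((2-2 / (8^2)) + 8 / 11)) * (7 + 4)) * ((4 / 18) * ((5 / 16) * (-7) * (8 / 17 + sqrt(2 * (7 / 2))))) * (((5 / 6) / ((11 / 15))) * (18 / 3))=-922125 * sqrt(7) / 2816-922125 / 5984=-1020.47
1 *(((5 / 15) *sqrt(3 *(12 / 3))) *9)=6 *sqrt(3)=10.39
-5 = -5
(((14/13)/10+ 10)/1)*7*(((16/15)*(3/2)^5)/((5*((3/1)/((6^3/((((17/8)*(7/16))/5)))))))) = 245223936/5525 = 44384.42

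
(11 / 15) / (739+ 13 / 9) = 33 / 33320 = 0.00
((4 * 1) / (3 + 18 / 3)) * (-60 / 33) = -80 / 99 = -0.81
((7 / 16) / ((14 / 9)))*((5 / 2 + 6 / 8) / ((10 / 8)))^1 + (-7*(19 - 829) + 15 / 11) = 9982887 / 1760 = 5672.09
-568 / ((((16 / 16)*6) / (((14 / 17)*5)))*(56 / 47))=-16685 / 51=-327.16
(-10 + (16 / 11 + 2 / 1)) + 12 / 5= -228 / 55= -4.15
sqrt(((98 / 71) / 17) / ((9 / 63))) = 7 * sqrt(16898) / 1207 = 0.75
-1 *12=-12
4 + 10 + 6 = 20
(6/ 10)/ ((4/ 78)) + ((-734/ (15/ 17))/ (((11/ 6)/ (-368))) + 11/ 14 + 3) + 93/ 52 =3343251941/ 20020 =166995.60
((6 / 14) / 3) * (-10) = -10 / 7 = -1.43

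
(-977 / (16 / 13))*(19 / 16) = -241319 / 256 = -942.65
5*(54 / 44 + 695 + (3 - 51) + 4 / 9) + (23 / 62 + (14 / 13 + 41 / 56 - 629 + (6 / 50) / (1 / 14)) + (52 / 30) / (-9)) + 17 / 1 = 441544460267 / 167567400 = 2635.03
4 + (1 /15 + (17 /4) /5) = 59 /12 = 4.92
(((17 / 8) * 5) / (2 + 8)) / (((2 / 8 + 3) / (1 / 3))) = 17 / 156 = 0.11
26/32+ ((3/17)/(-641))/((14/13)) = 991315/1220464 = 0.81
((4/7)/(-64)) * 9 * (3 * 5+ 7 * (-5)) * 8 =90/7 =12.86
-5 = -5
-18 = -18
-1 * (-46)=46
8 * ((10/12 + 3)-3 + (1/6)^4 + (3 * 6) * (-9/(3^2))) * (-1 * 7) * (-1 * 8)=-7690.32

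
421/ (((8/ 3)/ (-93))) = -117459/ 8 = -14682.38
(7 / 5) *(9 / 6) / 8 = 0.26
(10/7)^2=2.04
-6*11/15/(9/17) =-374/45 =-8.31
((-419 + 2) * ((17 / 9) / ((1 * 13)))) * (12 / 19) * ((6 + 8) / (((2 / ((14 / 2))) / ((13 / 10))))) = -231574 / 95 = -2437.62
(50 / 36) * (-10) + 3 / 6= -241 / 18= -13.39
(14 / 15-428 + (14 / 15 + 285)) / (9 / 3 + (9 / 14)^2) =-414932 / 10035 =-41.35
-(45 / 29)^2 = -2025 / 841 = -2.41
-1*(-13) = 13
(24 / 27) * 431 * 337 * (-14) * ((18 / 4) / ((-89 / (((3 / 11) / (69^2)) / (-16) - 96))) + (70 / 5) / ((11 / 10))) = -296238979718731 / 9322038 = -31778349.30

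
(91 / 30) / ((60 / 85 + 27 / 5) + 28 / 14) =119 / 318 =0.37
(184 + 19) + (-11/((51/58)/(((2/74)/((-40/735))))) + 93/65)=34448623/163540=210.64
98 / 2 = 49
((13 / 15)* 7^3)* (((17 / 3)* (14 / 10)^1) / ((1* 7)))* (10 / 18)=187.17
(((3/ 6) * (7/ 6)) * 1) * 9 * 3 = 63/ 4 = 15.75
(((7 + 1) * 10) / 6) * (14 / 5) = 112 / 3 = 37.33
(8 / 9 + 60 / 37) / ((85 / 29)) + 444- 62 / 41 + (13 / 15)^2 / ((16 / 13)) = 41216923553 / 92840400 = 443.95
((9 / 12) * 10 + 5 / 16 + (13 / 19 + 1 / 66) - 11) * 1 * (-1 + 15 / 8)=-174727 / 80256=-2.18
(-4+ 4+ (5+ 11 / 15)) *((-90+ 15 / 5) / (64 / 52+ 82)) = -16211 / 2705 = -5.99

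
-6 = -6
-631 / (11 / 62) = -3556.55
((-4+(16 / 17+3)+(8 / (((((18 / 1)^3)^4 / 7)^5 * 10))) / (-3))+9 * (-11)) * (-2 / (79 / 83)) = 1085929805749907866597677314233648795646758634751384585279001759549732819611278197 / 5217081136143599092953812755830174614921432212714669240011230300329433565757440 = 208.15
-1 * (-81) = 81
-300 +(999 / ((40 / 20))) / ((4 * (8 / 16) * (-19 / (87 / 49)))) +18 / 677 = -815117469 / 2521148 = -323.31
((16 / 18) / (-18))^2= 0.00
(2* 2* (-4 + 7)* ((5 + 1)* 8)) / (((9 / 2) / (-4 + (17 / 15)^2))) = -78208 / 225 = -347.59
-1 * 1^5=-1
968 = 968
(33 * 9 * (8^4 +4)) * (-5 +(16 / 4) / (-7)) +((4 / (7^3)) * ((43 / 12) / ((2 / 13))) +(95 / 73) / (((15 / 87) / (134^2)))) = -998875427945 / 150234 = -6648797.40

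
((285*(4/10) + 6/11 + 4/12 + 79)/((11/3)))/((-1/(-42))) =2220.79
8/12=2/3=0.67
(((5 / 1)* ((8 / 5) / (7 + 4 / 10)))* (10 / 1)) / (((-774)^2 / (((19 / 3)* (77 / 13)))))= 146300 / 216116667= 0.00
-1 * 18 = -18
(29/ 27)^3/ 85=24389/ 1673055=0.01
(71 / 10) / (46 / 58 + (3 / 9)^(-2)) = 29 / 40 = 0.72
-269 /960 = -0.28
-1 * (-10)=10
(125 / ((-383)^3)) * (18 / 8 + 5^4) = -313625 / 224727548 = -0.00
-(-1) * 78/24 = 3.25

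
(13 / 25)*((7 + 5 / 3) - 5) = 143 / 75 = 1.91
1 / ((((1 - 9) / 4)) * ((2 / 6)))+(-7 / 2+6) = 1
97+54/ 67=97.81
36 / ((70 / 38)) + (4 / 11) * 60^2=511524 / 385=1328.63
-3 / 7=-0.43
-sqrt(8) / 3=-2*sqrt(2) / 3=-0.94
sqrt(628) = 2 * sqrt(157) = 25.06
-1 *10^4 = -10000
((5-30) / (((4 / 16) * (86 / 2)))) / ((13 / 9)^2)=-8100 / 7267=-1.11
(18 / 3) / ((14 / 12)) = 36 / 7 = 5.14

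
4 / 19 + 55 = 1049 / 19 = 55.21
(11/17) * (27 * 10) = 2970/17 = 174.71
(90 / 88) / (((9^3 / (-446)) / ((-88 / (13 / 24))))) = 35680 / 351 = 101.65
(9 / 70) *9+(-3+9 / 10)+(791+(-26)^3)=-587508 / 35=-16785.94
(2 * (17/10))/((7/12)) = 204/35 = 5.83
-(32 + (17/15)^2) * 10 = -332.84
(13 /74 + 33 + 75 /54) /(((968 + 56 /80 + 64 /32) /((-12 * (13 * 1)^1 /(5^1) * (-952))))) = 67034240 /63381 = 1057.64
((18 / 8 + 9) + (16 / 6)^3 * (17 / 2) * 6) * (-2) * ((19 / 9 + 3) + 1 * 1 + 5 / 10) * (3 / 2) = -4191299 / 216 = -19404.16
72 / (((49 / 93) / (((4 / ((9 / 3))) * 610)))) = 5446080 / 49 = 111144.49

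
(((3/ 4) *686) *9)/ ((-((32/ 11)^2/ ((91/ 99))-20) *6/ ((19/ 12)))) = 113.21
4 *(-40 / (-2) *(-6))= -480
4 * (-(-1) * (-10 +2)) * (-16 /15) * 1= 512 /15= 34.13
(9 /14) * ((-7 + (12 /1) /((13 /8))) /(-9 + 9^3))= 1 /2912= 0.00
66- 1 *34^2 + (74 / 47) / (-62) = -1090.03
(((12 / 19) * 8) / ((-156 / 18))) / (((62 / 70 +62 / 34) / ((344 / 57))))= -2456160 / 1891279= -1.30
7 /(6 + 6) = 7 /12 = 0.58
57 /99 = 0.58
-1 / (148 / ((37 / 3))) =-1 / 12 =-0.08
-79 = -79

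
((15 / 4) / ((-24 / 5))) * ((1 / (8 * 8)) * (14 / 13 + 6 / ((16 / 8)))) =-0.05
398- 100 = 298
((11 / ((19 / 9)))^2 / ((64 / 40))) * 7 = 343035 / 2888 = 118.78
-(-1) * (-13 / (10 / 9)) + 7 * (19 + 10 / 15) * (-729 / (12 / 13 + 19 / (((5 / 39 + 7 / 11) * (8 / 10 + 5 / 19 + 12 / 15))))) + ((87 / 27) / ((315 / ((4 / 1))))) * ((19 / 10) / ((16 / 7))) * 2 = -204846149146861 / 29060523900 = -7048.95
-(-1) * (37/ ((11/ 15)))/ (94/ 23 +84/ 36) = 38295/ 4873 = 7.86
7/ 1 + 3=10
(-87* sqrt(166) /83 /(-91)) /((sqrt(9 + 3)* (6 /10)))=145* sqrt(498) /45318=0.07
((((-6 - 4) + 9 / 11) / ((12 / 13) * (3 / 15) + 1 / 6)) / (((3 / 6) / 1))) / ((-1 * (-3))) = -26260 / 1507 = -17.43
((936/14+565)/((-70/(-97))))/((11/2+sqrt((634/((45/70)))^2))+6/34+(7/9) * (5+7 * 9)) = 65641743/78327725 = 0.84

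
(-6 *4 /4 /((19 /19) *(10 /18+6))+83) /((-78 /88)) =-213092 /2301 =-92.61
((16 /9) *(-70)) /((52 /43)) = -12040 /117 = -102.91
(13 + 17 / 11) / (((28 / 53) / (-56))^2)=1797760 / 11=163432.73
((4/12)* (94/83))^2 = 8836/62001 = 0.14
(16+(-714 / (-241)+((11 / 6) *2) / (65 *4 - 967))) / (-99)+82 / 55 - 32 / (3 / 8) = -21262655417 / 253024695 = -84.03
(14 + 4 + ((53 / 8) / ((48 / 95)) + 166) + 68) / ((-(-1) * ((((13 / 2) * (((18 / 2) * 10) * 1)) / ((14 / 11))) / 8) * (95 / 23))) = 1.12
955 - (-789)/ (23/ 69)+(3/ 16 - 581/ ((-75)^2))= 298987579/ 90000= 3322.08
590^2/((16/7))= 609175/4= 152293.75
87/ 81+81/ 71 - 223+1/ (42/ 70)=-420050/ 1917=-219.12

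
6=6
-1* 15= -15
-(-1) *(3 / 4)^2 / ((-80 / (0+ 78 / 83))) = -351 / 53120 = -0.01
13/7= 1.86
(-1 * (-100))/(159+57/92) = 1840/2937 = 0.63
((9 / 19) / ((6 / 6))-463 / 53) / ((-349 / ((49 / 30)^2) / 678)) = 225732416 / 5271645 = 42.82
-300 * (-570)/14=85500/7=12214.29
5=5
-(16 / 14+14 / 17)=-234 / 119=-1.97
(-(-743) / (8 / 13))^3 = 901148778179 / 512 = 1760056207.38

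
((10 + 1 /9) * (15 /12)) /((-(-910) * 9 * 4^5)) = 1 /663552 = 0.00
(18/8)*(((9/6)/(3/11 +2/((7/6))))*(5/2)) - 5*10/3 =-10135/816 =-12.42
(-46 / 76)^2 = 529 / 1444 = 0.37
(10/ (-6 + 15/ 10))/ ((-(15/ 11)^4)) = 58564/ 91125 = 0.64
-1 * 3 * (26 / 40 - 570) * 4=34161 / 5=6832.20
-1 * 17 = -17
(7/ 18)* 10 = 3.89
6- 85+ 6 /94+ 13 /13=-3663 /47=-77.94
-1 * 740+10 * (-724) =-7980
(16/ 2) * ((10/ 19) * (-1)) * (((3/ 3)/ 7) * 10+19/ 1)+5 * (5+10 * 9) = 51735/ 133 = 388.98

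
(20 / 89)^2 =400 / 7921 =0.05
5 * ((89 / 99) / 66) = 445 / 6534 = 0.07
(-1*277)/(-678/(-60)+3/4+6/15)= -5540/249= -22.25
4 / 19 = 0.21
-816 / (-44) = 204 / 11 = 18.55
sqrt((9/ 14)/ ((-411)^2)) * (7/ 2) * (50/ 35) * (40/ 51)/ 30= 0.00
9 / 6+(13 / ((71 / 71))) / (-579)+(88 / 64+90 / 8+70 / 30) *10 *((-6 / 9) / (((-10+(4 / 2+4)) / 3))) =353279 / 4632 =76.27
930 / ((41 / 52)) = 48360 / 41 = 1179.51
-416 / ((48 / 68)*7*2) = -884 / 21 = -42.10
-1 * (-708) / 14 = 354 / 7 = 50.57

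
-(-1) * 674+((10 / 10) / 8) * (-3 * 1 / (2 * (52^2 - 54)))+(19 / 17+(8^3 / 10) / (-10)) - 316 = 255161453 / 720800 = 354.00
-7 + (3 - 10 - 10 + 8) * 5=-52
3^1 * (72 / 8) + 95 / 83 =2336 / 83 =28.14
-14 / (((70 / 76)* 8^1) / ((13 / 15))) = -247 / 150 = -1.65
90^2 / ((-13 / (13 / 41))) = -8100 / 41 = -197.56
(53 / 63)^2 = 2809 / 3969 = 0.71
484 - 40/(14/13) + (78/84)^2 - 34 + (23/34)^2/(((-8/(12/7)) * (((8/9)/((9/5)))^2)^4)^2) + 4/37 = 753870379414779397279872722020473117/360060508721643520000000000000000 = 2093.73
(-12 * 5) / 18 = -10 / 3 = -3.33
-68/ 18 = -34/ 9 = -3.78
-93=-93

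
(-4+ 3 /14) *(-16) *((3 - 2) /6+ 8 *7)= 3402.10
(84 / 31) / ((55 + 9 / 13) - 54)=546 / 341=1.60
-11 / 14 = -0.79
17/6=2.83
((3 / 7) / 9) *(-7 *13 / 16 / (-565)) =13 / 27120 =0.00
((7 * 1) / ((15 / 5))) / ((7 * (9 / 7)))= 7 / 27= 0.26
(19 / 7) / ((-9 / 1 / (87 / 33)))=-551 / 693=-0.80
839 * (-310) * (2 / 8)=-130045 / 2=-65022.50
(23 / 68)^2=529 / 4624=0.11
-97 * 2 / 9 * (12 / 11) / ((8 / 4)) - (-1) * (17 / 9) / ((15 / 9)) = -1753 / 165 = -10.62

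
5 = 5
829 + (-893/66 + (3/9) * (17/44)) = 107659/132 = 815.60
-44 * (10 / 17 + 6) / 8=-616 / 17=-36.24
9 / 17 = 0.53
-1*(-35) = 35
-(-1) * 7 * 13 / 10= 91 / 10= 9.10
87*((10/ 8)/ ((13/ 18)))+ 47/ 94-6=1886/ 13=145.08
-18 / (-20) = 9 / 10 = 0.90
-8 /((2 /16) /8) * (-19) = 9728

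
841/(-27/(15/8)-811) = -4205/4127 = -1.02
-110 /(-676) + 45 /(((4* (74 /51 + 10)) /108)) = 10488145 /98696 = 106.27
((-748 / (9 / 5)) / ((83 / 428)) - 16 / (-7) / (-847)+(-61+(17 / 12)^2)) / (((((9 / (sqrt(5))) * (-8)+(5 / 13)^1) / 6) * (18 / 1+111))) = 50710186240025 / 1334597242937112+26369296844813 * sqrt(5) / 18536072818571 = 3.22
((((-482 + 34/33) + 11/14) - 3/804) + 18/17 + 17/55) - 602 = -5687468333/5262180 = -1080.82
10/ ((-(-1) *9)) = 10/ 9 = 1.11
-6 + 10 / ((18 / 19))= 41 / 9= 4.56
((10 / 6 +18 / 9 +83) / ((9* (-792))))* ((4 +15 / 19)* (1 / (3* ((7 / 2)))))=-845 / 152361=-0.01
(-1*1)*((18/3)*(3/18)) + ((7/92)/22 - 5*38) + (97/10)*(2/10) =-189.06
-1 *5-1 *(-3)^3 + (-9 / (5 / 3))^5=-14280157 / 3125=-4569.65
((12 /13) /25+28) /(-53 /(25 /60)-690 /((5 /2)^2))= -2278 /19305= -0.12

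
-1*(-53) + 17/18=971/18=53.94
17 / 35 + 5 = 5.49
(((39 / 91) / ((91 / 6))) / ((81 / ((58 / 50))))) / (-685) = -0.00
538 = 538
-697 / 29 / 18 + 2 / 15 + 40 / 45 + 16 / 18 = 0.58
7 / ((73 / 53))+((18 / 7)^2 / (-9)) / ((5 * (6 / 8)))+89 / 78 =8408263 / 1395030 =6.03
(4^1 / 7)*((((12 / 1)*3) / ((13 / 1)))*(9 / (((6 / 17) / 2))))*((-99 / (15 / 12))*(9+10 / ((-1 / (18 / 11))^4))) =-312377363136 / 605605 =-515810.41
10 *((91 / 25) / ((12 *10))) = 91 / 300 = 0.30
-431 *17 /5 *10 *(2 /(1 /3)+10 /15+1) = -337042 /3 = -112347.33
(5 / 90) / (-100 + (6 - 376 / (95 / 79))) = -95 / 695412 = -0.00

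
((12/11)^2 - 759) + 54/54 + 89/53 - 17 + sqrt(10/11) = -4951674/6413 + sqrt(110)/11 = -771.18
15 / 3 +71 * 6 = 431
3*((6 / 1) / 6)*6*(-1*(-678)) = 12204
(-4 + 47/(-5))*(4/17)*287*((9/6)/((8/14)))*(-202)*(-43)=-1753742487/85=-20632264.55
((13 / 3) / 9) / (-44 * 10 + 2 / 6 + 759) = 0.00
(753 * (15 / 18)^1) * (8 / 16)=1255 / 4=313.75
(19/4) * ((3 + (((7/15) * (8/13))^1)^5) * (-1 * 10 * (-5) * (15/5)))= 16081649350619/7518683250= 2138.89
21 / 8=2.62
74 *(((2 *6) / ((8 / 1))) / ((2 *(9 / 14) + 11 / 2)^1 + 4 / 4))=1554 / 109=14.26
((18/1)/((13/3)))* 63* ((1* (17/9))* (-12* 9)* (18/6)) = -2082024/13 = -160155.69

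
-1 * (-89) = 89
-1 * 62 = -62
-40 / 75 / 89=-8 / 1335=-0.01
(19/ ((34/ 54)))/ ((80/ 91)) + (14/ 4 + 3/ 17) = 51683/ 1360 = 38.00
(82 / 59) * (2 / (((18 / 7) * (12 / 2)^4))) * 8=287 / 43011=0.01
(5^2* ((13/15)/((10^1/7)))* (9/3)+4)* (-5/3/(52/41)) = -6765/104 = -65.05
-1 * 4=-4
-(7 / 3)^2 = -5.44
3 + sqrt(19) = 7.36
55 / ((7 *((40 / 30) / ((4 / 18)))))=55 / 42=1.31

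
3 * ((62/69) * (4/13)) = 248/299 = 0.83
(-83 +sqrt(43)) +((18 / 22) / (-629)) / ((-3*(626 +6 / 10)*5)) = -1799209838 / 21677227 +sqrt(43) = -76.44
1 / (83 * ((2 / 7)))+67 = 11129 / 166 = 67.04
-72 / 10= -36 / 5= -7.20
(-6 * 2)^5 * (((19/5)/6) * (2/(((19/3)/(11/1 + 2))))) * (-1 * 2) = 6469632/5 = 1293926.40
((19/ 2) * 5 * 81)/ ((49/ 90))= 346275/ 49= 7066.84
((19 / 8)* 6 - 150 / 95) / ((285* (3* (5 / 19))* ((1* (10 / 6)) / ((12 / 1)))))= 963 / 2375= 0.41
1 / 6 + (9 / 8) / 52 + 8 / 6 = 633 / 416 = 1.52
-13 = -13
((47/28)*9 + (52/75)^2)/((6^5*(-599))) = -2455087/733607280000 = -0.00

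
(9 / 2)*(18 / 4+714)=12933 / 4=3233.25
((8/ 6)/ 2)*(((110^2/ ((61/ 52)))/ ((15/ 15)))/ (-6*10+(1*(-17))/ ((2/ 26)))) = -1258400/ 51423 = -24.47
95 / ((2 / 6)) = 285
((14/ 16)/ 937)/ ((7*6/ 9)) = 3/ 14992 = 0.00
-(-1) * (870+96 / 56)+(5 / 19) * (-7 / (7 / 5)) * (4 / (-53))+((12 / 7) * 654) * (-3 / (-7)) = 66726706 / 49343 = 1352.30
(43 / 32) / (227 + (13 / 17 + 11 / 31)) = 22661 / 3847008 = 0.01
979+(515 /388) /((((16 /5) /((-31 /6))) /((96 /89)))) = 33727003 /34532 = 976.69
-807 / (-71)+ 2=949 / 71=13.37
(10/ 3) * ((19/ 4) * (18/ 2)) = 285/ 2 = 142.50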